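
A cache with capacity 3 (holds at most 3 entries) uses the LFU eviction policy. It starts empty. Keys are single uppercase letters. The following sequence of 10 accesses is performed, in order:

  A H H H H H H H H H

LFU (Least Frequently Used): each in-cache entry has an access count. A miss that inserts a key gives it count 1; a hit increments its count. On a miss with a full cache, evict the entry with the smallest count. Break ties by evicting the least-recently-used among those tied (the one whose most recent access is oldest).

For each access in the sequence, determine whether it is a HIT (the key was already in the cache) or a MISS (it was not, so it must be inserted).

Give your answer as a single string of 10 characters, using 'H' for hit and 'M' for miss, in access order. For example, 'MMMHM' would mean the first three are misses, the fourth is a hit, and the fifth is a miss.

Answer: MMHHHHHHHH

Derivation:
LFU simulation (capacity=3):
  1. access A: MISS. Cache: [A(c=1)]
  2. access H: MISS. Cache: [A(c=1) H(c=1)]
  3. access H: HIT, count now 2. Cache: [A(c=1) H(c=2)]
  4. access H: HIT, count now 3. Cache: [A(c=1) H(c=3)]
  5. access H: HIT, count now 4. Cache: [A(c=1) H(c=4)]
  6. access H: HIT, count now 5. Cache: [A(c=1) H(c=5)]
  7. access H: HIT, count now 6. Cache: [A(c=1) H(c=6)]
  8. access H: HIT, count now 7. Cache: [A(c=1) H(c=7)]
  9. access H: HIT, count now 8. Cache: [A(c=1) H(c=8)]
  10. access H: HIT, count now 9. Cache: [A(c=1) H(c=9)]
Total: 8 hits, 2 misses, 0 evictions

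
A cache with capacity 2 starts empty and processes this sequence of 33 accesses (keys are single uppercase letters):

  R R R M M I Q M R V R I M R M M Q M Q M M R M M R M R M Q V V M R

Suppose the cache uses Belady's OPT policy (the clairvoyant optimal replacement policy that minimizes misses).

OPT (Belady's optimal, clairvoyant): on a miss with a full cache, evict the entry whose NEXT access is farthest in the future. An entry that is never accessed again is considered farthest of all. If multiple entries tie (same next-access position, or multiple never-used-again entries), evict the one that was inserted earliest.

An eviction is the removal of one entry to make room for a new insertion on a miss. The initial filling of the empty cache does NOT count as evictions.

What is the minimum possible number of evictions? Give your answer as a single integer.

OPT (Belady) simulation (capacity=2):
  1. access R: MISS. Cache: [R]
  2. access R: HIT. Next use of R: step 3. Cache: [R]
  3. access R: HIT. Next use of R: step 9. Cache: [R]
  4. access M: MISS. Cache: [R M]
  5. access M: HIT. Next use of M: step 8. Cache: [R M]
  6. access I: MISS, evict R (next use: step 9). Cache: [M I]
  7. access Q: MISS, evict I (next use: step 12). Cache: [M Q]
  8. access M: HIT. Next use of M: step 13. Cache: [M Q]
  9. access R: MISS, evict Q (next use: step 17). Cache: [M R]
  10. access V: MISS, evict M (next use: step 13). Cache: [R V]
  11. access R: HIT. Next use of R: step 14. Cache: [R V]
  12. access I: MISS, evict V (next use: step 30). Cache: [R I]
  13. access M: MISS, evict I (next use: never). Cache: [R M]
  14. access R: HIT. Next use of R: step 22. Cache: [R M]
  15. access M: HIT. Next use of M: step 16. Cache: [R M]
  16. access M: HIT. Next use of M: step 18. Cache: [R M]
  17. access Q: MISS, evict R (next use: step 22). Cache: [M Q]
  18. access M: HIT. Next use of M: step 20. Cache: [M Q]
  19. access Q: HIT. Next use of Q: step 29. Cache: [M Q]
  20. access M: HIT. Next use of M: step 21. Cache: [M Q]
  21. access M: HIT. Next use of M: step 23. Cache: [M Q]
  22. access R: MISS, evict Q (next use: step 29). Cache: [M R]
  23. access M: HIT. Next use of M: step 24. Cache: [M R]
  24. access M: HIT. Next use of M: step 26. Cache: [M R]
  25. access R: HIT. Next use of R: step 27. Cache: [M R]
  26. access M: HIT. Next use of M: step 28. Cache: [M R]
  27. access R: HIT. Next use of R: step 33. Cache: [M R]
  28. access M: HIT. Next use of M: step 32. Cache: [M R]
  29. access Q: MISS, evict R (next use: step 33). Cache: [M Q]
  30. access V: MISS, evict Q (next use: never). Cache: [M V]
  31. access V: HIT. Next use of V: never. Cache: [M V]
  32. access M: HIT. Next use of M: never. Cache: [M V]
  33. access R: MISS, evict M (next use: never). Cache: [V R]
Total: 20 hits, 13 misses, 11 evictions

Answer: 11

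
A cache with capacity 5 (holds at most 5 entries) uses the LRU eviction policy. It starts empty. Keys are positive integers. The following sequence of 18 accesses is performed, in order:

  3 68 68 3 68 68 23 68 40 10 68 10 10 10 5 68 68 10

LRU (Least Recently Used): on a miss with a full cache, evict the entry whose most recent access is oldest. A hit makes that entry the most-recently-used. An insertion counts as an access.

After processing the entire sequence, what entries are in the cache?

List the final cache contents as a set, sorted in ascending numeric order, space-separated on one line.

Answer: 5 10 23 40 68

Derivation:
LRU simulation (capacity=5):
  1. access 3: MISS. Cache (LRU->MRU): [3]
  2. access 68: MISS. Cache (LRU->MRU): [3 68]
  3. access 68: HIT. Cache (LRU->MRU): [3 68]
  4. access 3: HIT. Cache (LRU->MRU): [68 3]
  5. access 68: HIT. Cache (LRU->MRU): [3 68]
  6. access 68: HIT. Cache (LRU->MRU): [3 68]
  7. access 23: MISS. Cache (LRU->MRU): [3 68 23]
  8. access 68: HIT. Cache (LRU->MRU): [3 23 68]
  9. access 40: MISS. Cache (LRU->MRU): [3 23 68 40]
  10. access 10: MISS. Cache (LRU->MRU): [3 23 68 40 10]
  11. access 68: HIT. Cache (LRU->MRU): [3 23 40 10 68]
  12. access 10: HIT. Cache (LRU->MRU): [3 23 40 68 10]
  13. access 10: HIT. Cache (LRU->MRU): [3 23 40 68 10]
  14. access 10: HIT. Cache (LRU->MRU): [3 23 40 68 10]
  15. access 5: MISS, evict 3. Cache (LRU->MRU): [23 40 68 10 5]
  16. access 68: HIT. Cache (LRU->MRU): [23 40 10 5 68]
  17. access 68: HIT. Cache (LRU->MRU): [23 40 10 5 68]
  18. access 10: HIT. Cache (LRU->MRU): [23 40 5 68 10]
Total: 12 hits, 6 misses, 1 evictions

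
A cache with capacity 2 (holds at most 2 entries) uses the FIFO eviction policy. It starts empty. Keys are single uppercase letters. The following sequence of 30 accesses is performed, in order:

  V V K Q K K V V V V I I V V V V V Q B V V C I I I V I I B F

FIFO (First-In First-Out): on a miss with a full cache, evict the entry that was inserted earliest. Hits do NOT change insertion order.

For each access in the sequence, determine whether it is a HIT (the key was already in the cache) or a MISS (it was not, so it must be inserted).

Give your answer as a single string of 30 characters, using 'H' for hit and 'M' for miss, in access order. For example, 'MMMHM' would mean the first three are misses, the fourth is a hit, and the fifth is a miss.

FIFO simulation (capacity=2):
  1. access V: MISS. Cache (old->new): [V]
  2. access V: HIT. Cache (old->new): [V]
  3. access K: MISS. Cache (old->new): [V K]
  4. access Q: MISS, evict V. Cache (old->new): [K Q]
  5. access K: HIT. Cache (old->new): [K Q]
  6. access K: HIT. Cache (old->new): [K Q]
  7. access V: MISS, evict K. Cache (old->new): [Q V]
  8. access V: HIT. Cache (old->new): [Q V]
  9. access V: HIT. Cache (old->new): [Q V]
  10. access V: HIT. Cache (old->new): [Q V]
  11. access I: MISS, evict Q. Cache (old->new): [V I]
  12. access I: HIT. Cache (old->new): [V I]
  13. access V: HIT. Cache (old->new): [V I]
  14. access V: HIT. Cache (old->new): [V I]
  15. access V: HIT. Cache (old->new): [V I]
  16. access V: HIT. Cache (old->new): [V I]
  17. access V: HIT. Cache (old->new): [V I]
  18. access Q: MISS, evict V. Cache (old->new): [I Q]
  19. access B: MISS, evict I. Cache (old->new): [Q B]
  20. access V: MISS, evict Q. Cache (old->new): [B V]
  21. access V: HIT. Cache (old->new): [B V]
  22. access C: MISS, evict B. Cache (old->new): [V C]
  23. access I: MISS, evict V. Cache (old->new): [C I]
  24. access I: HIT. Cache (old->new): [C I]
  25. access I: HIT. Cache (old->new): [C I]
  26. access V: MISS, evict C. Cache (old->new): [I V]
  27. access I: HIT. Cache (old->new): [I V]
  28. access I: HIT. Cache (old->new): [I V]
  29. access B: MISS, evict I. Cache (old->new): [V B]
  30. access F: MISS, evict V. Cache (old->new): [B F]
Total: 17 hits, 13 misses, 11 evictions

Answer: MHMMHHMHHHMHHHHHHMMMHMMHHMHHMM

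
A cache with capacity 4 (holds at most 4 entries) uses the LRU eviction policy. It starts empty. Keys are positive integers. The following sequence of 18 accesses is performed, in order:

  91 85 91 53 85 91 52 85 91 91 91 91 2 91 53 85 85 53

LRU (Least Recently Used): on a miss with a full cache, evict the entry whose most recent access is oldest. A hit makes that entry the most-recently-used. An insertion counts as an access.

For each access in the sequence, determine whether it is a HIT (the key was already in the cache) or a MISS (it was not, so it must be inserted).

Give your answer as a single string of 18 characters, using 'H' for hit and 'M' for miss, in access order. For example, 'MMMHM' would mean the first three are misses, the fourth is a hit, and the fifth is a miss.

Answer: MMHMHHMHHHHHMHMHHH

Derivation:
LRU simulation (capacity=4):
  1. access 91: MISS. Cache (LRU->MRU): [91]
  2. access 85: MISS. Cache (LRU->MRU): [91 85]
  3. access 91: HIT. Cache (LRU->MRU): [85 91]
  4. access 53: MISS. Cache (LRU->MRU): [85 91 53]
  5. access 85: HIT. Cache (LRU->MRU): [91 53 85]
  6. access 91: HIT. Cache (LRU->MRU): [53 85 91]
  7. access 52: MISS. Cache (LRU->MRU): [53 85 91 52]
  8. access 85: HIT. Cache (LRU->MRU): [53 91 52 85]
  9. access 91: HIT. Cache (LRU->MRU): [53 52 85 91]
  10. access 91: HIT. Cache (LRU->MRU): [53 52 85 91]
  11. access 91: HIT. Cache (LRU->MRU): [53 52 85 91]
  12. access 91: HIT. Cache (LRU->MRU): [53 52 85 91]
  13. access 2: MISS, evict 53. Cache (LRU->MRU): [52 85 91 2]
  14. access 91: HIT. Cache (LRU->MRU): [52 85 2 91]
  15. access 53: MISS, evict 52. Cache (LRU->MRU): [85 2 91 53]
  16. access 85: HIT. Cache (LRU->MRU): [2 91 53 85]
  17. access 85: HIT. Cache (LRU->MRU): [2 91 53 85]
  18. access 53: HIT. Cache (LRU->MRU): [2 91 85 53]
Total: 12 hits, 6 misses, 2 evictions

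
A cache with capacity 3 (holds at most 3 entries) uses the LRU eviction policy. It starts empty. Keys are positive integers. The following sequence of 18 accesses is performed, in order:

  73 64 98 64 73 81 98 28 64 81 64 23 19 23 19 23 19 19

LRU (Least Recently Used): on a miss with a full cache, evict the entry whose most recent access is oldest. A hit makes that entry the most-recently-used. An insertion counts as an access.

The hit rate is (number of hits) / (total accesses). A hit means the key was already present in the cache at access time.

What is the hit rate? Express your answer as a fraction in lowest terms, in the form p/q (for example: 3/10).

LRU simulation (capacity=3):
  1. access 73: MISS. Cache (LRU->MRU): [73]
  2. access 64: MISS. Cache (LRU->MRU): [73 64]
  3. access 98: MISS. Cache (LRU->MRU): [73 64 98]
  4. access 64: HIT. Cache (LRU->MRU): [73 98 64]
  5. access 73: HIT. Cache (LRU->MRU): [98 64 73]
  6. access 81: MISS, evict 98. Cache (LRU->MRU): [64 73 81]
  7. access 98: MISS, evict 64. Cache (LRU->MRU): [73 81 98]
  8. access 28: MISS, evict 73. Cache (LRU->MRU): [81 98 28]
  9. access 64: MISS, evict 81. Cache (LRU->MRU): [98 28 64]
  10. access 81: MISS, evict 98. Cache (LRU->MRU): [28 64 81]
  11. access 64: HIT. Cache (LRU->MRU): [28 81 64]
  12. access 23: MISS, evict 28. Cache (LRU->MRU): [81 64 23]
  13. access 19: MISS, evict 81. Cache (LRU->MRU): [64 23 19]
  14. access 23: HIT. Cache (LRU->MRU): [64 19 23]
  15. access 19: HIT. Cache (LRU->MRU): [64 23 19]
  16. access 23: HIT. Cache (LRU->MRU): [64 19 23]
  17. access 19: HIT. Cache (LRU->MRU): [64 23 19]
  18. access 19: HIT. Cache (LRU->MRU): [64 23 19]
Total: 8 hits, 10 misses, 7 evictions

Hit rate = 8/18 = 4/9

Answer: 4/9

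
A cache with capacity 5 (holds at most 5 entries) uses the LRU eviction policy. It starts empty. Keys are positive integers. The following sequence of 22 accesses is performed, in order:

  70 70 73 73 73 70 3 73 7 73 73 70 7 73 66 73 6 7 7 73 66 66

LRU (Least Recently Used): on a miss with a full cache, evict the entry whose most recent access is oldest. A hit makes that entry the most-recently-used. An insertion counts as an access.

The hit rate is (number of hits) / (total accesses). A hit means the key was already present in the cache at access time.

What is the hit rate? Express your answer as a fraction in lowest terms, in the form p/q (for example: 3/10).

Answer: 8/11

Derivation:
LRU simulation (capacity=5):
  1. access 70: MISS. Cache (LRU->MRU): [70]
  2. access 70: HIT. Cache (LRU->MRU): [70]
  3. access 73: MISS. Cache (LRU->MRU): [70 73]
  4. access 73: HIT. Cache (LRU->MRU): [70 73]
  5. access 73: HIT. Cache (LRU->MRU): [70 73]
  6. access 70: HIT. Cache (LRU->MRU): [73 70]
  7. access 3: MISS. Cache (LRU->MRU): [73 70 3]
  8. access 73: HIT. Cache (LRU->MRU): [70 3 73]
  9. access 7: MISS. Cache (LRU->MRU): [70 3 73 7]
  10. access 73: HIT. Cache (LRU->MRU): [70 3 7 73]
  11. access 73: HIT. Cache (LRU->MRU): [70 3 7 73]
  12. access 70: HIT. Cache (LRU->MRU): [3 7 73 70]
  13. access 7: HIT. Cache (LRU->MRU): [3 73 70 7]
  14. access 73: HIT. Cache (LRU->MRU): [3 70 7 73]
  15. access 66: MISS. Cache (LRU->MRU): [3 70 7 73 66]
  16. access 73: HIT. Cache (LRU->MRU): [3 70 7 66 73]
  17. access 6: MISS, evict 3. Cache (LRU->MRU): [70 7 66 73 6]
  18. access 7: HIT. Cache (LRU->MRU): [70 66 73 6 7]
  19. access 7: HIT. Cache (LRU->MRU): [70 66 73 6 7]
  20. access 73: HIT. Cache (LRU->MRU): [70 66 6 7 73]
  21. access 66: HIT. Cache (LRU->MRU): [70 6 7 73 66]
  22. access 66: HIT. Cache (LRU->MRU): [70 6 7 73 66]
Total: 16 hits, 6 misses, 1 evictions

Hit rate = 16/22 = 8/11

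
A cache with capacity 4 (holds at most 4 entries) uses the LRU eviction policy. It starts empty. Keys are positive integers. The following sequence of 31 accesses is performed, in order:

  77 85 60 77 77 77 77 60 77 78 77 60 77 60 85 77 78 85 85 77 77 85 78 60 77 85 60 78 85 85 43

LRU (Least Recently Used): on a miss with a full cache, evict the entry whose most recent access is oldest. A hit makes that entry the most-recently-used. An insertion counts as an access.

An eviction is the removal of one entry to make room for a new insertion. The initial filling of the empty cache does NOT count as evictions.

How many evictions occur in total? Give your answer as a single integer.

LRU simulation (capacity=4):
  1. access 77: MISS. Cache (LRU->MRU): [77]
  2. access 85: MISS. Cache (LRU->MRU): [77 85]
  3. access 60: MISS. Cache (LRU->MRU): [77 85 60]
  4. access 77: HIT. Cache (LRU->MRU): [85 60 77]
  5. access 77: HIT. Cache (LRU->MRU): [85 60 77]
  6. access 77: HIT. Cache (LRU->MRU): [85 60 77]
  7. access 77: HIT. Cache (LRU->MRU): [85 60 77]
  8. access 60: HIT. Cache (LRU->MRU): [85 77 60]
  9. access 77: HIT. Cache (LRU->MRU): [85 60 77]
  10. access 78: MISS. Cache (LRU->MRU): [85 60 77 78]
  11. access 77: HIT. Cache (LRU->MRU): [85 60 78 77]
  12. access 60: HIT. Cache (LRU->MRU): [85 78 77 60]
  13. access 77: HIT. Cache (LRU->MRU): [85 78 60 77]
  14. access 60: HIT. Cache (LRU->MRU): [85 78 77 60]
  15. access 85: HIT. Cache (LRU->MRU): [78 77 60 85]
  16. access 77: HIT. Cache (LRU->MRU): [78 60 85 77]
  17. access 78: HIT. Cache (LRU->MRU): [60 85 77 78]
  18. access 85: HIT. Cache (LRU->MRU): [60 77 78 85]
  19. access 85: HIT. Cache (LRU->MRU): [60 77 78 85]
  20. access 77: HIT. Cache (LRU->MRU): [60 78 85 77]
  21. access 77: HIT. Cache (LRU->MRU): [60 78 85 77]
  22. access 85: HIT. Cache (LRU->MRU): [60 78 77 85]
  23. access 78: HIT. Cache (LRU->MRU): [60 77 85 78]
  24. access 60: HIT. Cache (LRU->MRU): [77 85 78 60]
  25. access 77: HIT. Cache (LRU->MRU): [85 78 60 77]
  26. access 85: HIT. Cache (LRU->MRU): [78 60 77 85]
  27. access 60: HIT. Cache (LRU->MRU): [78 77 85 60]
  28. access 78: HIT. Cache (LRU->MRU): [77 85 60 78]
  29. access 85: HIT. Cache (LRU->MRU): [77 60 78 85]
  30. access 85: HIT. Cache (LRU->MRU): [77 60 78 85]
  31. access 43: MISS, evict 77. Cache (LRU->MRU): [60 78 85 43]
Total: 26 hits, 5 misses, 1 evictions

Answer: 1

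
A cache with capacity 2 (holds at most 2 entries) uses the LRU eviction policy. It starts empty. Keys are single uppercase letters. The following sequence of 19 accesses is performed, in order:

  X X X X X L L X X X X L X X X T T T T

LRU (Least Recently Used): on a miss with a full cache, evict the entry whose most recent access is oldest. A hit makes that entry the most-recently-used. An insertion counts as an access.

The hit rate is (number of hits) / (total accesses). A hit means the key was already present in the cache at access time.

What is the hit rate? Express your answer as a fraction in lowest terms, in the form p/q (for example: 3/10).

Answer: 16/19

Derivation:
LRU simulation (capacity=2):
  1. access X: MISS. Cache (LRU->MRU): [X]
  2. access X: HIT. Cache (LRU->MRU): [X]
  3. access X: HIT. Cache (LRU->MRU): [X]
  4. access X: HIT. Cache (LRU->MRU): [X]
  5. access X: HIT. Cache (LRU->MRU): [X]
  6. access L: MISS. Cache (LRU->MRU): [X L]
  7. access L: HIT. Cache (LRU->MRU): [X L]
  8. access X: HIT. Cache (LRU->MRU): [L X]
  9. access X: HIT. Cache (LRU->MRU): [L X]
  10. access X: HIT. Cache (LRU->MRU): [L X]
  11. access X: HIT. Cache (LRU->MRU): [L X]
  12. access L: HIT. Cache (LRU->MRU): [X L]
  13. access X: HIT. Cache (LRU->MRU): [L X]
  14. access X: HIT. Cache (LRU->MRU): [L X]
  15. access X: HIT. Cache (LRU->MRU): [L X]
  16. access T: MISS, evict L. Cache (LRU->MRU): [X T]
  17. access T: HIT. Cache (LRU->MRU): [X T]
  18. access T: HIT. Cache (LRU->MRU): [X T]
  19. access T: HIT. Cache (LRU->MRU): [X T]
Total: 16 hits, 3 misses, 1 evictions

Hit rate = 16/19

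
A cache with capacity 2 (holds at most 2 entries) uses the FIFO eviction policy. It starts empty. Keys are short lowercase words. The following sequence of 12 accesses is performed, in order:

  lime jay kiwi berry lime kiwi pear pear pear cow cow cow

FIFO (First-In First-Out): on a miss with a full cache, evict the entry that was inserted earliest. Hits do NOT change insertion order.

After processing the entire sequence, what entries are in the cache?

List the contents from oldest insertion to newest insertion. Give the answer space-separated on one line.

FIFO simulation (capacity=2):
  1. access lime: MISS. Cache (old->new): [lime]
  2. access jay: MISS. Cache (old->new): [lime jay]
  3. access kiwi: MISS, evict lime. Cache (old->new): [jay kiwi]
  4. access berry: MISS, evict jay. Cache (old->new): [kiwi berry]
  5. access lime: MISS, evict kiwi. Cache (old->new): [berry lime]
  6. access kiwi: MISS, evict berry. Cache (old->new): [lime kiwi]
  7. access pear: MISS, evict lime. Cache (old->new): [kiwi pear]
  8. access pear: HIT. Cache (old->new): [kiwi pear]
  9. access pear: HIT. Cache (old->new): [kiwi pear]
  10. access cow: MISS, evict kiwi. Cache (old->new): [pear cow]
  11. access cow: HIT. Cache (old->new): [pear cow]
  12. access cow: HIT. Cache (old->new): [pear cow]
Total: 4 hits, 8 misses, 6 evictions

Answer: pear cow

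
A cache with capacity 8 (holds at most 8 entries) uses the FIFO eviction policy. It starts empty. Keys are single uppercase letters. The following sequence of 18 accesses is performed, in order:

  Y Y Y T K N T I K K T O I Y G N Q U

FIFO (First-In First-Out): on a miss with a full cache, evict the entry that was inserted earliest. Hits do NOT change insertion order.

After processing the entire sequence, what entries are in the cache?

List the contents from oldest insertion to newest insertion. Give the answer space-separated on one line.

Answer: T K N I O G Q U

Derivation:
FIFO simulation (capacity=8):
  1. access Y: MISS. Cache (old->new): [Y]
  2. access Y: HIT. Cache (old->new): [Y]
  3. access Y: HIT. Cache (old->new): [Y]
  4. access T: MISS. Cache (old->new): [Y T]
  5. access K: MISS. Cache (old->new): [Y T K]
  6. access N: MISS. Cache (old->new): [Y T K N]
  7. access T: HIT. Cache (old->new): [Y T K N]
  8. access I: MISS. Cache (old->new): [Y T K N I]
  9. access K: HIT. Cache (old->new): [Y T K N I]
  10. access K: HIT. Cache (old->new): [Y T K N I]
  11. access T: HIT. Cache (old->new): [Y T K N I]
  12. access O: MISS. Cache (old->new): [Y T K N I O]
  13. access I: HIT. Cache (old->new): [Y T K N I O]
  14. access Y: HIT. Cache (old->new): [Y T K N I O]
  15. access G: MISS. Cache (old->new): [Y T K N I O G]
  16. access N: HIT. Cache (old->new): [Y T K N I O G]
  17. access Q: MISS. Cache (old->new): [Y T K N I O G Q]
  18. access U: MISS, evict Y. Cache (old->new): [T K N I O G Q U]
Total: 9 hits, 9 misses, 1 evictions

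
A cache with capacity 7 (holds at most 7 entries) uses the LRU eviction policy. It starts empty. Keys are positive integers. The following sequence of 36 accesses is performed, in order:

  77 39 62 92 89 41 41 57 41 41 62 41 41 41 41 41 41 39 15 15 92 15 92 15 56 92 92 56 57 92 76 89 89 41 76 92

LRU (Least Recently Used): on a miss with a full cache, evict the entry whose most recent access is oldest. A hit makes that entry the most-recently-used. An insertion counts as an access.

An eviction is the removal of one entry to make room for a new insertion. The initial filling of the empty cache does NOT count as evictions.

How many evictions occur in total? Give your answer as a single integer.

Answer: 5

Derivation:
LRU simulation (capacity=7):
  1. access 77: MISS. Cache (LRU->MRU): [77]
  2. access 39: MISS. Cache (LRU->MRU): [77 39]
  3. access 62: MISS. Cache (LRU->MRU): [77 39 62]
  4. access 92: MISS. Cache (LRU->MRU): [77 39 62 92]
  5. access 89: MISS. Cache (LRU->MRU): [77 39 62 92 89]
  6. access 41: MISS. Cache (LRU->MRU): [77 39 62 92 89 41]
  7. access 41: HIT. Cache (LRU->MRU): [77 39 62 92 89 41]
  8. access 57: MISS. Cache (LRU->MRU): [77 39 62 92 89 41 57]
  9. access 41: HIT. Cache (LRU->MRU): [77 39 62 92 89 57 41]
  10. access 41: HIT. Cache (LRU->MRU): [77 39 62 92 89 57 41]
  11. access 62: HIT. Cache (LRU->MRU): [77 39 92 89 57 41 62]
  12. access 41: HIT. Cache (LRU->MRU): [77 39 92 89 57 62 41]
  13. access 41: HIT. Cache (LRU->MRU): [77 39 92 89 57 62 41]
  14. access 41: HIT. Cache (LRU->MRU): [77 39 92 89 57 62 41]
  15. access 41: HIT. Cache (LRU->MRU): [77 39 92 89 57 62 41]
  16. access 41: HIT. Cache (LRU->MRU): [77 39 92 89 57 62 41]
  17. access 41: HIT. Cache (LRU->MRU): [77 39 92 89 57 62 41]
  18. access 39: HIT. Cache (LRU->MRU): [77 92 89 57 62 41 39]
  19. access 15: MISS, evict 77. Cache (LRU->MRU): [92 89 57 62 41 39 15]
  20. access 15: HIT. Cache (LRU->MRU): [92 89 57 62 41 39 15]
  21. access 92: HIT. Cache (LRU->MRU): [89 57 62 41 39 15 92]
  22. access 15: HIT. Cache (LRU->MRU): [89 57 62 41 39 92 15]
  23. access 92: HIT. Cache (LRU->MRU): [89 57 62 41 39 15 92]
  24. access 15: HIT. Cache (LRU->MRU): [89 57 62 41 39 92 15]
  25. access 56: MISS, evict 89. Cache (LRU->MRU): [57 62 41 39 92 15 56]
  26. access 92: HIT. Cache (LRU->MRU): [57 62 41 39 15 56 92]
  27. access 92: HIT. Cache (LRU->MRU): [57 62 41 39 15 56 92]
  28. access 56: HIT. Cache (LRU->MRU): [57 62 41 39 15 92 56]
  29. access 57: HIT. Cache (LRU->MRU): [62 41 39 15 92 56 57]
  30. access 92: HIT. Cache (LRU->MRU): [62 41 39 15 56 57 92]
  31. access 76: MISS, evict 62. Cache (LRU->MRU): [41 39 15 56 57 92 76]
  32. access 89: MISS, evict 41. Cache (LRU->MRU): [39 15 56 57 92 76 89]
  33. access 89: HIT. Cache (LRU->MRU): [39 15 56 57 92 76 89]
  34. access 41: MISS, evict 39. Cache (LRU->MRU): [15 56 57 92 76 89 41]
  35. access 76: HIT. Cache (LRU->MRU): [15 56 57 92 89 41 76]
  36. access 92: HIT. Cache (LRU->MRU): [15 56 57 89 41 76 92]
Total: 24 hits, 12 misses, 5 evictions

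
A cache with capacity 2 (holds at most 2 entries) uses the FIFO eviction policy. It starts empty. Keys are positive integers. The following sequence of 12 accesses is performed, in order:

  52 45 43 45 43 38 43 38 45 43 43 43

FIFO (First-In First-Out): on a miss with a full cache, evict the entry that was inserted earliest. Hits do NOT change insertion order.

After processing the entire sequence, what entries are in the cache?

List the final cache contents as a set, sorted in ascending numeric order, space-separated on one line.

FIFO simulation (capacity=2):
  1. access 52: MISS. Cache (old->new): [52]
  2. access 45: MISS. Cache (old->new): [52 45]
  3. access 43: MISS, evict 52. Cache (old->new): [45 43]
  4. access 45: HIT. Cache (old->new): [45 43]
  5. access 43: HIT. Cache (old->new): [45 43]
  6. access 38: MISS, evict 45. Cache (old->new): [43 38]
  7. access 43: HIT. Cache (old->new): [43 38]
  8. access 38: HIT. Cache (old->new): [43 38]
  9. access 45: MISS, evict 43. Cache (old->new): [38 45]
  10. access 43: MISS, evict 38. Cache (old->new): [45 43]
  11. access 43: HIT. Cache (old->new): [45 43]
  12. access 43: HIT. Cache (old->new): [45 43]
Total: 6 hits, 6 misses, 4 evictions

Answer: 43 45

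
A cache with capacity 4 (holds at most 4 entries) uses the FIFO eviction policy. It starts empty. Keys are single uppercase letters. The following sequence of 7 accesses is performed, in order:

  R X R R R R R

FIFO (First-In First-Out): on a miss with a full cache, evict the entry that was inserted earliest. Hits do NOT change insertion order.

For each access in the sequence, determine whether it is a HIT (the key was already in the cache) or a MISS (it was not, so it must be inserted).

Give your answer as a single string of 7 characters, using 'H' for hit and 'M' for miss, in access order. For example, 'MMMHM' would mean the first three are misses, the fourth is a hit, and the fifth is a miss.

Answer: MMHHHHH

Derivation:
FIFO simulation (capacity=4):
  1. access R: MISS. Cache (old->new): [R]
  2. access X: MISS. Cache (old->new): [R X]
  3. access R: HIT. Cache (old->new): [R X]
  4. access R: HIT. Cache (old->new): [R X]
  5. access R: HIT. Cache (old->new): [R X]
  6. access R: HIT. Cache (old->new): [R X]
  7. access R: HIT. Cache (old->new): [R X]
Total: 5 hits, 2 misses, 0 evictions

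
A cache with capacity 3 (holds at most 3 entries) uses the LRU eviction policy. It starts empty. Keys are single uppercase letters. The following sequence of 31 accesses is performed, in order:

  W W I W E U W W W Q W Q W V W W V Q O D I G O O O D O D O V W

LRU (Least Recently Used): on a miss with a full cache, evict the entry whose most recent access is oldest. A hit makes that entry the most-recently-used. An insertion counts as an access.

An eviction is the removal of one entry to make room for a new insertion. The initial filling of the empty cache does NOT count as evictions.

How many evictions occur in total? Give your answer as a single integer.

LRU simulation (capacity=3):
  1. access W: MISS. Cache (LRU->MRU): [W]
  2. access W: HIT. Cache (LRU->MRU): [W]
  3. access I: MISS. Cache (LRU->MRU): [W I]
  4. access W: HIT. Cache (LRU->MRU): [I W]
  5. access E: MISS. Cache (LRU->MRU): [I W E]
  6. access U: MISS, evict I. Cache (LRU->MRU): [W E U]
  7. access W: HIT. Cache (LRU->MRU): [E U W]
  8. access W: HIT. Cache (LRU->MRU): [E U W]
  9. access W: HIT. Cache (LRU->MRU): [E U W]
  10. access Q: MISS, evict E. Cache (LRU->MRU): [U W Q]
  11. access W: HIT. Cache (LRU->MRU): [U Q W]
  12. access Q: HIT. Cache (LRU->MRU): [U W Q]
  13. access W: HIT. Cache (LRU->MRU): [U Q W]
  14. access V: MISS, evict U. Cache (LRU->MRU): [Q W V]
  15. access W: HIT. Cache (LRU->MRU): [Q V W]
  16. access W: HIT. Cache (LRU->MRU): [Q V W]
  17. access V: HIT. Cache (LRU->MRU): [Q W V]
  18. access Q: HIT. Cache (LRU->MRU): [W V Q]
  19. access O: MISS, evict W. Cache (LRU->MRU): [V Q O]
  20. access D: MISS, evict V. Cache (LRU->MRU): [Q O D]
  21. access I: MISS, evict Q. Cache (LRU->MRU): [O D I]
  22. access G: MISS, evict O. Cache (LRU->MRU): [D I G]
  23. access O: MISS, evict D. Cache (LRU->MRU): [I G O]
  24. access O: HIT. Cache (LRU->MRU): [I G O]
  25. access O: HIT. Cache (LRU->MRU): [I G O]
  26. access D: MISS, evict I. Cache (LRU->MRU): [G O D]
  27. access O: HIT. Cache (LRU->MRU): [G D O]
  28. access D: HIT. Cache (LRU->MRU): [G O D]
  29. access O: HIT. Cache (LRU->MRU): [G D O]
  30. access V: MISS, evict G. Cache (LRU->MRU): [D O V]
  31. access W: MISS, evict D. Cache (LRU->MRU): [O V W]
Total: 17 hits, 14 misses, 11 evictions

Answer: 11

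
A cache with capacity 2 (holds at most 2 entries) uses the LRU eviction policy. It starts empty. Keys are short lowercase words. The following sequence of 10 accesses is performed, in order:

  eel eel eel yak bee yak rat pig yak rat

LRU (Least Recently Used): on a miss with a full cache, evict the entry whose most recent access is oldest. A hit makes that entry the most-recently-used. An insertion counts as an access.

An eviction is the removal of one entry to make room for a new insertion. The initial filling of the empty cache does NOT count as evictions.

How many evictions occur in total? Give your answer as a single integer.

LRU simulation (capacity=2):
  1. access eel: MISS. Cache (LRU->MRU): [eel]
  2. access eel: HIT. Cache (LRU->MRU): [eel]
  3. access eel: HIT. Cache (LRU->MRU): [eel]
  4. access yak: MISS. Cache (LRU->MRU): [eel yak]
  5. access bee: MISS, evict eel. Cache (LRU->MRU): [yak bee]
  6. access yak: HIT. Cache (LRU->MRU): [bee yak]
  7. access rat: MISS, evict bee. Cache (LRU->MRU): [yak rat]
  8. access pig: MISS, evict yak. Cache (LRU->MRU): [rat pig]
  9. access yak: MISS, evict rat. Cache (LRU->MRU): [pig yak]
  10. access rat: MISS, evict pig. Cache (LRU->MRU): [yak rat]
Total: 3 hits, 7 misses, 5 evictions

Answer: 5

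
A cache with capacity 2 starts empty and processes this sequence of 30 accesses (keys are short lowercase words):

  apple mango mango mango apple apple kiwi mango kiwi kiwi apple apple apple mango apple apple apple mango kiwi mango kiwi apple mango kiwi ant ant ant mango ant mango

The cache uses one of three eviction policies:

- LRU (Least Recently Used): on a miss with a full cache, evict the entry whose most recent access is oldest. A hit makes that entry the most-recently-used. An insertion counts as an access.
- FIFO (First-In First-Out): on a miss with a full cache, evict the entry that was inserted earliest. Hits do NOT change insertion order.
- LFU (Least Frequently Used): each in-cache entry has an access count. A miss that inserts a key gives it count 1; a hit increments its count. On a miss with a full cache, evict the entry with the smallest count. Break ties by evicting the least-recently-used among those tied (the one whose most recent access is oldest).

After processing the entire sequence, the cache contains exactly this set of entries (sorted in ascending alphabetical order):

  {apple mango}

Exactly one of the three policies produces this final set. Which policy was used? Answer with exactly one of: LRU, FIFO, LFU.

Answer: LFU

Derivation:
Simulating under each policy and comparing final sets:
  LRU: final set = {ant mango} -> differs
  FIFO: final set = {ant mango} -> differs
  LFU: final set = {apple mango} -> MATCHES target
Only LFU produces the target set.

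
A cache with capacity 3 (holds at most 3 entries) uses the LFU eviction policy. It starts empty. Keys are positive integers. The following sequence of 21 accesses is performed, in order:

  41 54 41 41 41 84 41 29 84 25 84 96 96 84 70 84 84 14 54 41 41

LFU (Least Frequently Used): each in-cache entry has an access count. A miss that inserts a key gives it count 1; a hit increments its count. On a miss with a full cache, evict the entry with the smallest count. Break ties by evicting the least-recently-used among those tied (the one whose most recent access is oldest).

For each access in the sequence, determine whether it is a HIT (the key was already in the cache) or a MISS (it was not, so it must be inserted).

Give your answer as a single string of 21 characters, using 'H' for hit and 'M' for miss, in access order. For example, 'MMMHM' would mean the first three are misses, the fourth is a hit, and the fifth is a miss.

LFU simulation (capacity=3):
  1. access 41: MISS. Cache: [41(c=1)]
  2. access 54: MISS. Cache: [41(c=1) 54(c=1)]
  3. access 41: HIT, count now 2. Cache: [54(c=1) 41(c=2)]
  4. access 41: HIT, count now 3. Cache: [54(c=1) 41(c=3)]
  5. access 41: HIT, count now 4. Cache: [54(c=1) 41(c=4)]
  6. access 84: MISS. Cache: [54(c=1) 84(c=1) 41(c=4)]
  7. access 41: HIT, count now 5. Cache: [54(c=1) 84(c=1) 41(c=5)]
  8. access 29: MISS, evict 54(c=1). Cache: [84(c=1) 29(c=1) 41(c=5)]
  9. access 84: HIT, count now 2. Cache: [29(c=1) 84(c=2) 41(c=5)]
  10. access 25: MISS, evict 29(c=1). Cache: [25(c=1) 84(c=2) 41(c=5)]
  11. access 84: HIT, count now 3. Cache: [25(c=1) 84(c=3) 41(c=5)]
  12. access 96: MISS, evict 25(c=1). Cache: [96(c=1) 84(c=3) 41(c=5)]
  13. access 96: HIT, count now 2. Cache: [96(c=2) 84(c=3) 41(c=5)]
  14. access 84: HIT, count now 4. Cache: [96(c=2) 84(c=4) 41(c=5)]
  15. access 70: MISS, evict 96(c=2). Cache: [70(c=1) 84(c=4) 41(c=5)]
  16. access 84: HIT, count now 5. Cache: [70(c=1) 41(c=5) 84(c=5)]
  17. access 84: HIT, count now 6. Cache: [70(c=1) 41(c=5) 84(c=6)]
  18. access 14: MISS, evict 70(c=1). Cache: [14(c=1) 41(c=5) 84(c=6)]
  19. access 54: MISS, evict 14(c=1). Cache: [54(c=1) 41(c=5) 84(c=6)]
  20. access 41: HIT, count now 6. Cache: [54(c=1) 84(c=6) 41(c=6)]
  21. access 41: HIT, count now 7. Cache: [54(c=1) 84(c=6) 41(c=7)]
Total: 12 hits, 9 misses, 6 evictions

Answer: MMHHHMHMHMHMHHMHHMMHH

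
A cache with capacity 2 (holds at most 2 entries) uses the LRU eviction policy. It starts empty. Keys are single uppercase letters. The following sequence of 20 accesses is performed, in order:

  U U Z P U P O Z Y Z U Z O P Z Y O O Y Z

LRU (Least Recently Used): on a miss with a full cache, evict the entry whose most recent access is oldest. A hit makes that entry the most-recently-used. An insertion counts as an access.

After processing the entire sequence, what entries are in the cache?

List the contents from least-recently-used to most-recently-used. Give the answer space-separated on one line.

LRU simulation (capacity=2):
  1. access U: MISS. Cache (LRU->MRU): [U]
  2. access U: HIT. Cache (LRU->MRU): [U]
  3. access Z: MISS. Cache (LRU->MRU): [U Z]
  4. access P: MISS, evict U. Cache (LRU->MRU): [Z P]
  5. access U: MISS, evict Z. Cache (LRU->MRU): [P U]
  6. access P: HIT. Cache (LRU->MRU): [U P]
  7. access O: MISS, evict U. Cache (LRU->MRU): [P O]
  8. access Z: MISS, evict P. Cache (LRU->MRU): [O Z]
  9. access Y: MISS, evict O. Cache (LRU->MRU): [Z Y]
  10. access Z: HIT. Cache (LRU->MRU): [Y Z]
  11. access U: MISS, evict Y. Cache (LRU->MRU): [Z U]
  12. access Z: HIT. Cache (LRU->MRU): [U Z]
  13. access O: MISS, evict U. Cache (LRU->MRU): [Z O]
  14. access P: MISS, evict Z. Cache (LRU->MRU): [O P]
  15. access Z: MISS, evict O. Cache (LRU->MRU): [P Z]
  16. access Y: MISS, evict P. Cache (LRU->MRU): [Z Y]
  17. access O: MISS, evict Z. Cache (LRU->MRU): [Y O]
  18. access O: HIT. Cache (LRU->MRU): [Y O]
  19. access Y: HIT. Cache (LRU->MRU): [O Y]
  20. access Z: MISS, evict O. Cache (LRU->MRU): [Y Z]
Total: 6 hits, 14 misses, 12 evictions

Answer: Y Z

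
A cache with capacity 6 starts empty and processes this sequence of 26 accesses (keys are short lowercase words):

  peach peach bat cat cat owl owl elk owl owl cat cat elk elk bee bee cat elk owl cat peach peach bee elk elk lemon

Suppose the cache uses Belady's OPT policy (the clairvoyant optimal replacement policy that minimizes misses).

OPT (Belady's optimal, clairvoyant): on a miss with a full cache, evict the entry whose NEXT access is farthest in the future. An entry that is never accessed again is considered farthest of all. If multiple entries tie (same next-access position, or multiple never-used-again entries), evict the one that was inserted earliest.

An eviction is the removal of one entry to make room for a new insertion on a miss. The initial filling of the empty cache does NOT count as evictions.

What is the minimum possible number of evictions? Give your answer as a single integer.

Answer: 1

Derivation:
OPT (Belady) simulation (capacity=6):
  1. access peach: MISS. Cache: [peach]
  2. access peach: HIT. Next use of peach: step 21. Cache: [peach]
  3. access bat: MISS. Cache: [peach bat]
  4. access cat: MISS. Cache: [peach bat cat]
  5. access cat: HIT. Next use of cat: step 11. Cache: [peach bat cat]
  6. access owl: MISS. Cache: [peach bat cat owl]
  7. access owl: HIT. Next use of owl: step 9. Cache: [peach bat cat owl]
  8. access elk: MISS. Cache: [peach bat cat owl elk]
  9. access owl: HIT. Next use of owl: step 10. Cache: [peach bat cat owl elk]
  10. access owl: HIT. Next use of owl: step 19. Cache: [peach bat cat owl elk]
  11. access cat: HIT. Next use of cat: step 12. Cache: [peach bat cat owl elk]
  12. access cat: HIT. Next use of cat: step 17. Cache: [peach bat cat owl elk]
  13. access elk: HIT. Next use of elk: step 14. Cache: [peach bat cat owl elk]
  14. access elk: HIT. Next use of elk: step 18. Cache: [peach bat cat owl elk]
  15. access bee: MISS. Cache: [peach bat cat owl elk bee]
  16. access bee: HIT. Next use of bee: step 23. Cache: [peach bat cat owl elk bee]
  17. access cat: HIT. Next use of cat: step 20. Cache: [peach bat cat owl elk bee]
  18. access elk: HIT. Next use of elk: step 24. Cache: [peach bat cat owl elk bee]
  19. access owl: HIT. Next use of owl: never. Cache: [peach bat cat owl elk bee]
  20. access cat: HIT. Next use of cat: never. Cache: [peach bat cat owl elk bee]
  21. access peach: HIT. Next use of peach: step 22. Cache: [peach bat cat owl elk bee]
  22. access peach: HIT. Next use of peach: never. Cache: [peach bat cat owl elk bee]
  23. access bee: HIT. Next use of bee: never. Cache: [peach bat cat owl elk bee]
  24. access elk: HIT. Next use of elk: step 25. Cache: [peach bat cat owl elk bee]
  25. access elk: HIT. Next use of elk: never. Cache: [peach bat cat owl elk bee]
  26. access lemon: MISS, evict peach (next use: never). Cache: [bat cat owl elk bee lemon]
Total: 19 hits, 7 misses, 1 evictions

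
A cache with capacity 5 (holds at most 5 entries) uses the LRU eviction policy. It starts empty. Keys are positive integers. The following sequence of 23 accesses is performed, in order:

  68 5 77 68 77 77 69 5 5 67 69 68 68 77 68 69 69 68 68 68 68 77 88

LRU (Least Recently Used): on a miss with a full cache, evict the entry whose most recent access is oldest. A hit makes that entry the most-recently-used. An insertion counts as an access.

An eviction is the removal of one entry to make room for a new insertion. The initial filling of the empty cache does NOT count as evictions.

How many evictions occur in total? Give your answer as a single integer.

Answer: 1

Derivation:
LRU simulation (capacity=5):
  1. access 68: MISS. Cache (LRU->MRU): [68]
  2. access 5: MISS. Cache (LRU->MRU): [68 5]
  3. access 77: MISS. Cache (LRU->MRU): [68 5 77]
  4. access 68: HIT. Cache (LRU->MRU): [5 77 68]
  5. access 77: HIT. Cache (LRU->MRU): [5 68 77]
  6. access 77: HIT. Cache (LRU->MRU): [5 68 77]
  7. access 69: MISS. Cache (LRU->MRU): [5 68 77 69]
  8. access 5: HIT. Cache (LRU->MRU): [68 77 69 5]
  9. access 5: HIT. Cache (LRU->MRU): [68 77 69 5]
  10. access 67: MISS. Cache (LRU->MRU): [68 77 69 5 67]
  11. access 69: HIT. Cache (LRU->MRU): [68 77 5 67 69]
  12. access 68: HIT. Cache (LRU->MRU): [77 5 67 69 68]
  13. access 68: HIT. Cache (LRU->MRU): [77 5 67 69 68]
  14. access 77: HIT. Cache (LRU->MRU): [5 67 69 68 77]
  15. access 68: HIT. Cache (LRU->MRU): [5 67 69 77 68]
  16. access 69: HIT. Cache (LRU->MRU): [5 67 77 68 69]
  17. access 69: HIT. Cache (LRU->MRU): [5 67 77 68 69]
  18. access 68: HIT. Cache (LRU->MRU): [5 67 77 69 68]
  19. access 68: HIT. Cache (LRU->MRU): [5 67 77 69 68]
  20. access 68: HIT. Cache (LRU->MRU): [5 67 77 69 68]
  21. access 68: HIT. Cache (LRU->MRU): [5 67 77 69 68]
  22. access 77: HIT. Cache (LRU->MRU): [5 67 69 68 77]
  23. access 88: MISS, evict 5. Cache (LRU->MRU): [67 69 68 77 88]
Total: 17 hits, 6 misses, 1 evictions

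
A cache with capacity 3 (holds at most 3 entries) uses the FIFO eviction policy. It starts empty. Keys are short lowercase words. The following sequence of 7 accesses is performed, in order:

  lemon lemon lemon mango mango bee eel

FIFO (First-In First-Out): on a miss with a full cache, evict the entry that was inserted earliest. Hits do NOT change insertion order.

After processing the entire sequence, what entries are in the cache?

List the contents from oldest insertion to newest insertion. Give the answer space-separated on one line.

FIFO simulation (capacity=3):
  1. access lemon: MISS. Cache (old->new): [lemon]
  2. access lemon: HIT. Cache (old->new): [lemon]
  3. access lemon: HIT. Cache (old->new): [lemon]
  4. access mango: MISS. Cache (old->new): [lemon mango]
  5. access mango: HIT. Cache (old->new): [lemon mango]
  6. access bee: MISS. Cache (old->new): [lemon mango bee]
  7. access eel: MISS, evict lemon. Cache (old->new): [mango bee eel]
Total: 3 hits, 4 misses, 1 evictions

Answer: mango bee eel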